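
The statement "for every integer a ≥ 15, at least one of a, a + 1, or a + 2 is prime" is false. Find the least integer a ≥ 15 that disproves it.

a = 20

a = 15: 17 is prime.
a = 16: 17 is prime.
a = 17: 17 is prime.
a = 18: 19 is prime.
a = 19: 19 is prime.
a = 20: 20 = 2 × 10; 21 = 3 × 7; 22 = 2 × 11 — all composite.
Thus a = 20 disproves the claim, and no smaller a works.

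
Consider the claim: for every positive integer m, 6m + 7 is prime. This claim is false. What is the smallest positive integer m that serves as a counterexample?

m = 3

m = 1: 6m + 7 = 13, prime.
m = 2: 6m + 7 = 19, prime.
m = 3: 6m + 7 = 25 = 5 × 5, composite.
So m = 3 is the smallest counterexample.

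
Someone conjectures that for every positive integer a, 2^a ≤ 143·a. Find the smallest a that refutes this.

For a = 1, 2, 3, 4, 5, 6, 7, 8, 9, 10 the conclusion holds.
a = 11: 2^a = 2048 and 143·a = 1573, so 2048 > 1573.
Thus a = 11 disproves the claim, and no smaller a works.

a = 11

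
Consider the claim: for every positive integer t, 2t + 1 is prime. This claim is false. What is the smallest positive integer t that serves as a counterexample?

For t = 1, 2, 3 the conclusion holds.
t = 4: 2t + 1 = 9 = 3 × 3, composite.
Thus t = 4 disproves the claim, and no smaller t works.

t = 4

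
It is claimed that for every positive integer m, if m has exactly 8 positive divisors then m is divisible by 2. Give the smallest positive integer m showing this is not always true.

A counterexample is any positive integer m such that m has exactly 8 positive divisors but m is not divisible by 2; we check each in order.
The first 12 eligible values, up to m = 104, all satisfy the conclusion.
m = 105: τ(105) = 8; 105 mod 2 = 1.

m = 105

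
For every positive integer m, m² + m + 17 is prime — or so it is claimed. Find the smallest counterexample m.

A counterexample is any positive integer m such that m² + m + 17 is not prime; we check each in order.
The first 15 eligible values, up to m = 15, all satisfy the conclusion.
m = 16: m² + m + 17 = 289 = 17 × 17, composite.

m = 16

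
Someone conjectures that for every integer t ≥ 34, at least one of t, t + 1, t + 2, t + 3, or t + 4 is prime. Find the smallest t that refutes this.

We need the least integer t ≥ 34 for which t, t + 1, t + 2, t + 3, t + 4 are all composite.
For t = 34, 35, 36, 37, …, 45, 46, 47 the conclusion holds.
t = 48: 48 = 2 × 24; 49 = 7 × 7; 50 = 2 × 25; 51 = 3 × 17; 52 = 2 × 26 — all composite.
Hence t = 48 is a counterexample.

t = 48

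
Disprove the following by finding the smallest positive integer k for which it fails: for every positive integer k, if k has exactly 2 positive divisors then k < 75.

k = 79

We need the least positive integer k for which k has exactly 2 positive divisors but the claim fails.
For k = 2, 3, 5, 7, …, 67, 71, 73 the conclusion holds.
k = 79: τ(79) = 2; 79 ≥ 75.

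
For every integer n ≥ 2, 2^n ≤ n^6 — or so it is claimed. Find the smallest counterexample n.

n = 30

A counterexample is any integer n ≥ 2 such that 2^n > n^6; we check each in order.
For n = 2, 3, 4, 5, …, 27, 28, 29 the conclusion holds.
n = 30: 2^n = 1073741824 and n^6 = 729000000, so 1073741824 > 729000000.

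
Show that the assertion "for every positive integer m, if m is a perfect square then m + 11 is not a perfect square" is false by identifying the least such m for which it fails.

m = 25

For m = 1, 4, 9, 16 the conclusion holds.
m = 25: 25 = 5² and 25 + 11 = 36 = 6².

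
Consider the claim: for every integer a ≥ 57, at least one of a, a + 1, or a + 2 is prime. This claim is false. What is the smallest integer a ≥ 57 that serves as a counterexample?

For a = 57, 58, 59, 60, 61 the conclusion holds.
a = 62: 62 = 2 × 31; 63 = 3 × 21; 64 = 2 × 32 — all composite.

a = 62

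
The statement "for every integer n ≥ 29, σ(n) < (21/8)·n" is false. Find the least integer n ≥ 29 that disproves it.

n = 60

Check each integer n ≥ 29 in order until the claim fails.
For n = 29, 30, 31, 32, …, 57, 58, 59 the conclusion holds.
n = 60: σ(60) = 168; 168 ≥ 315/2.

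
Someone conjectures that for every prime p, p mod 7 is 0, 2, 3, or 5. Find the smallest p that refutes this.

The first 4 eligible values, up to p = 7, all satisfy the conclusion.
p = 11: 11 mod 7 = 4 — not in {0, 2, 3, 5}.
So p = 11 is the smallest counterexample.

p = 11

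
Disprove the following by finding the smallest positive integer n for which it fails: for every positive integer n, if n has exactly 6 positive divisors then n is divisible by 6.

n = 20

Check each positive integer n in order until n has exactly 6 positive divisors but n is not divisible by 6.
For n = 12, 18 the conclusion holds.
n = 20: τ(20) = 6; 20 mod 6 = 2.
Hence n = 20 is a counterexample.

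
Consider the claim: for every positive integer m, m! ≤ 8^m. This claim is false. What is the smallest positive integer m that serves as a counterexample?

The first 19 eligible values, up to m = 19, all satisfy the conclusion.
m = 20: m! = 2432902008176640000 and 8^m = 1152921504606846976, so 2432902008176640000 > 1152921504606846976.

m = 20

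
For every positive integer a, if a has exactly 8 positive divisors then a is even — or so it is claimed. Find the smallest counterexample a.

The first 12 eligible values, up to a = 104, all satisfy the conclusion.
a = 105: divisors of 105: 1, 3, 5, 7, 15, 21, 35, 105; 105 is odd.
So a = 105 is the smallest counterexample.

a = 105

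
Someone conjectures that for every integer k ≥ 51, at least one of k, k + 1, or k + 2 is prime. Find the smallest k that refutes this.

Check each integer k ≥ 51 in order until k, k + 1, k + 2 are all composite.
k = 51: 53 is prime.
k = 52: 53 is prime.
k = 53: 53 is prime.
k = 54: 54 = 2 × 27; 55 = 5 × 11; 56 = 2 × 28 — all composite.

k = 54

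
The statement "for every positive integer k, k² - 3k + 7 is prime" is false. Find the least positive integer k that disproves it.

k = 6

Check each positive integer k in order until k² - 3k + 7 is not prime.
For k = 1, 2, 3, 4, 5 the conclusion holds.
k = 6: k² - 3k + 7 = 25 = 5 × 5, composite.
Thus k = 6 disproves the claim, and no smaller k works.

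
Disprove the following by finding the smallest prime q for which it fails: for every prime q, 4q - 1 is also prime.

q = 7

We need the least prime q for which 4q - 1 is not prime.
q = 2: 4q - 1 = 7, prime.
q = 3: 4q - 1 = 11, prime.
q = 5: 4q - 1 = 19, prime.
q = 7: 4q - 1 = 27 = 3 × 9, not prime.
Hence q = 7 is a counterexample.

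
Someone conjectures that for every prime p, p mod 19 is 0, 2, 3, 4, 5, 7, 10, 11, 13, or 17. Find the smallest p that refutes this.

p = 31

Check each prime p in order until the claim fails.
For p = 2, 3, 5, 7, 11, 13, 17, 19, 23, 29 the conclusion holds.
p = 31: 31 mod 19 = 12 — not in {0, 2, 3, 4, 5, 7, 10, 11, 13, 17}.
Hence p = 31 is a counterexample.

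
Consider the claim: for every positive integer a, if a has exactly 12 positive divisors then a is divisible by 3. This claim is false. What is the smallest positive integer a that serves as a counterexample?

A counterexample is any positive integer a such that a has exactly 12 positive divisors but a is not divisible by 3; we check each in order.
a = 60: τ(60) = 12; 60 mod 3 = 0.
a = 72: τ(72) = 12; 72 mod 3 = 0.
a = 84: τ(84) = 12; 84 mod 3 = 0.
a = 90: τ(90) = 12; 90 mod 3 = 0.
a = 96: τ(96) = 12; 96 mod 3 = 0.
a = 108: τ(108) = 12; 108 mod 3 = 0.
a = 126: τ(126) = 12; 126 mod 3 = 0.
a = 132: τ(132) = 12; 132 mod 3 = 0.
a = 140: τ(140) = 12; 140 mod 3 = 2.
So a = 140 is the smallest counterexample.

a = 140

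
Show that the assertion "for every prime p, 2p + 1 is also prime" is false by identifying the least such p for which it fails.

p = 2: 2p + 1 = 5, prime.
p = 3: 2p + 1 = 7, prime.
p = 5: 2p + 1 = 11, prime.
p = 7: 2p + 1 = 15 = 3 × 5, not prime.
Hence p = 7 is a counterexample.

p = 7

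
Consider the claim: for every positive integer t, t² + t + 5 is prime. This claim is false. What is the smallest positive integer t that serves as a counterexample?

Check each positive integer t in order until t² + t + 5 is not prime.
t = 1: t² + t + 5 = 7, prime.
t = 2: t² + t + 5 = 11, prime.
t = 3: t² + t + 5 = 17, prime.
t = 4: t² + t + 5 = 25 = 5 × 5, composite.
Hence t = 4 is a counterexample.

t = 4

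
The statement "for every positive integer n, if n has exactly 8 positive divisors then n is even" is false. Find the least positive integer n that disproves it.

We need the least positive integer n for which n has exactly 8 positive divisors but n is odd.
For n = 24, 30, 40, 42, …, 88, 102, 104 the conclusion holds.
n = 105: divisors of 105: 1, 3, 5, 7, 15, 21, 35, 105; 105 is odd.

n = 105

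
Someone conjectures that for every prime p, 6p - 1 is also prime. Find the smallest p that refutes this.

A counterexample is any prime p such that 6p - 1 is not prime; we check each in order.
For p = 2, 3, 5, 7 the conclusion holds.
p = 11: 6p - 1 = 65 = 5 × 13, not prime.
Thus p = 11 disproves the claim, and no smaller p works.

p = 11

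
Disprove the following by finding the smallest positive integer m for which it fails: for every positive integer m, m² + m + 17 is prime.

m = 16

The first 15 eligible values, up to m = 15, all satisfy the conclusion.
m = 16: m² + m + 17 = 289 = 17 × 17, composite.
So m = 16 is the smallest counterexample.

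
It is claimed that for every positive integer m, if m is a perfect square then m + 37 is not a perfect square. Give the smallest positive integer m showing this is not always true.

m = 324

A counterexample is any positive integer m such that m is a perfect square but m + 37 is a perfect square; we check each in order.
For m = 1, 4, 9, 16, …, 225, 256, 289 the conclusion holds.
m = 324: 324 = 18² and 324 + 37 = 361 = 19².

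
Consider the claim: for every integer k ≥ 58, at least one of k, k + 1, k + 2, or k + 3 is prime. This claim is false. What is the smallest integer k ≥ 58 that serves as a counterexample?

k = 62

A counterexample is any integer k ≥ 58 such that k, k + 1, k + 2, k + 3 are all composite; we check each in order.
k = 58: 59 is prime.
k = 59: 59 is prime.
k = 60: 61 is prime.
k = 61: 61 is prime.
k = 62: 62 = 2 × 31; 63 = 3 × 21; 64 = 2 × 32; 65 = 5 × 13 — all composite.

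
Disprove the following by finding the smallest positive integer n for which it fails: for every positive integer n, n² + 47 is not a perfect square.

We need the least positive integer n for which n² + 47 is a perfect square.
For n = 1, 2, 3, 4, …, 20, 21, 22 the conclusion holds.
n = 23: 23² + 47 = 576 = 24², a perfect square.
Hence n = 23 is a counterexample.

n = 23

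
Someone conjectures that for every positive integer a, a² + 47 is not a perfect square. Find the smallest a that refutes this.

For a = 1, 2, 3, 4, …, 20, 21, 22 the conclusion holds.
a = 23: 23² + 47 = 576 = 24², a perfect square.
Thus a = 23 disproves the claim, and no smaller a works.

a = 23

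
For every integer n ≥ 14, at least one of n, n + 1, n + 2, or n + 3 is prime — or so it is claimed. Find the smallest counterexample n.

We need the least integer n ≥ 14 for which n, n + 1, n + 2, n + 3 are all composite.
For n = 14, 15, 16, 17, 18, 19, 20, 21, 22, 23 the conclusion holds.
n = 24: 24 = 2 × 12; 25 = 5 × 5; 26 = 2 × 13; 27 = 3 × 9 — all composite.
So n = 24 is the smallest counterexample.

n = 24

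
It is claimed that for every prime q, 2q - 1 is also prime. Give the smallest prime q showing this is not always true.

q = 5

For q = 2, 3 the conclusion holds.
q = 5: 2q - 1 = 9 = 3 × 3, not prime.
So q = 5 is the smallest counterexample.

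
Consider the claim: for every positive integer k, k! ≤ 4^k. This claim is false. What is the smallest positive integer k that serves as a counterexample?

A counterexample is any positive integer k such that k! > 4^k; we check each in order.
k = 1: k! = 1 and 4^k = 4, so 1 ≤ 4.
k = 2: k! = 2 and 4^k = 16, so 2 ≤ 16.
k = 3: k! = 6 and 4^k = 64, so 6 ≤ 64.
k = 4: k! = 24 and 4^k = 256, so 24 ≤ 256.
k = 5: k! = 120 and 4^k = 1024, so 120 ≤ 1024.
k = 6: k! = 720 and 4^k = 4096, so 720 ≤ 4096.
k = 7: k! = 5040 and 4^k = 16384, so 5040 ≤ 16384.
k = 8: k! = 40320 and 4^k = 65536, so 40320 ≤ 65536.
k = 9: k! = 362880 and 4^k = 262144, so 362880 > 262144.

k = 9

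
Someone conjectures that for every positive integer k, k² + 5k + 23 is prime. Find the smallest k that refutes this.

k = 14

For k = 1, 2, 3, 4, …, 11, 12, 13 the conclusion holds.
k = 14: k² + 5k + 23 = 289 = 17 × 17, composite.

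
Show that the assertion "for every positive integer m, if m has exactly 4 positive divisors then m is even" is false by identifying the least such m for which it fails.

m = 15

Check each positive integer m in order until m has exactly 4 positive divisors but m is odd.
m = 6: divisors of 6: 1, 2, 3, 6; 6 is even.
m = 8: divisors of 8: 1, 2, 4, 8; 8 is even.
m = 10: divisors of 10: 1, 2, 5, 10; 10 is even.
m = 14: divisors of 14: 1, 2, 7, 14; 14 is even.
m = 15: divisors of 15: 1, 3, 5, 15; 15 is odd.
So m = 15 is the smallest counterexample.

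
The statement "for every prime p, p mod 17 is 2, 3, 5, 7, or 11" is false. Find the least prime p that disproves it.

p = 13

Check each prime p in order until the claim fails.
p = 2: 2 mod 17 = 2.
p = 3: 3 mod 17 = 3.
p = 5: 5 mod 17 = 5.
p = 7: 7 mod 17 = 7.
p = 11: 11 mod 17 = 11.
p = 13: 13 mod 17 = 13 — not in {2, 3, 5, 7, 11}.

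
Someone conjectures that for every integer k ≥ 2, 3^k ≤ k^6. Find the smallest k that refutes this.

k = 15

We need the least integer k ≥ 2 for which 3^k > k^6.
For k = 2, 3, 4, 5, …, 12, 13, 14 the conclusion holds.
k = 15: 3^k = 14348907 and k^6 = 11390625, so 14348907 > 11390625.
Thus k = 15 disproves the claim, and no smaller k works.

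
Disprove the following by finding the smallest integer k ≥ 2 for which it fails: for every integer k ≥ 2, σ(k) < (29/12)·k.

For k = 2, 3, 4, 5, …, 21, 22, 23 the conclusion holds.
k = 24: σ(24) = 60; 60 ≥ 58.
Hence k = 24 is a counterexample.

k = 24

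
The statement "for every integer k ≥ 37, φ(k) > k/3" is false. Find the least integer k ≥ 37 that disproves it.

k = 37: φ(37) = 36 and 37/3 = 37/3, so φ(37) > 37/3.
k = 38: φ(38) = 18 and 38/3 = 38/3, so φ(38) > 38/3.
k = 39: φ(39) = 24 and 39/3 = 13, so φ(39) > 39/3.
k = 40: φ(40) = 16 and 40/3 = 40/3, so φ(40) > 40/3.
k = 41: φ(41) = 40 and 41/3 = 41/3, so φ(41) > 41/3.
k = 42: φ(42) = 12 and 42/3 = 14, so φ(42) ≤ 42/3.
So k = 42 is the smallest counterexample.

k = 42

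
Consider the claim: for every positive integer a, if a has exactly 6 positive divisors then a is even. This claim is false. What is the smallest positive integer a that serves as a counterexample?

a = 45

A counterexample is any positive integer a such that a has exactly 6 positive divisors but a is odd; we check each in order.
For a = 12, 18, 20, 28, 32, 44 the conclusion holds.
a = 45: divisors of 45: 1, 3, 5, 9, 15, 45; 45 is odd.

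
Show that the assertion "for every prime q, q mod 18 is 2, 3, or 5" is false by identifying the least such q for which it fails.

q = 7

We need the least prime q for which the claim fails.
For q = 2, 3, 5 the conclusion holds.
q = 7: 7 mod 18 = 7 — not in {2, 3, 5}.
Hence q = 7 is a counterexample.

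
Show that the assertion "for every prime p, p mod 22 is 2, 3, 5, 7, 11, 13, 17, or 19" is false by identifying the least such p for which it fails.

Check each prime p in order until the claim fails.
The first 8 eligible values, up to p = 19, all satisfy the conclusion.
p = 23: 23 mod 22 = 1 — not in {2, 3, 5, 7, 11, 13, 17, 19}.
Thus p = 23 disproves the claim, and no smaller p works.

p = 23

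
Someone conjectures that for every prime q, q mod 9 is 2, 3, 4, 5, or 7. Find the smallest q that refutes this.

Check each prime q in order until the claim fails.
For q = 2, 3, 5, 7, 11, 13 the conclusion holds.
q = 17: 17 mod 9 = 8 — not in {2, 3, 4, 5, 7}.
Hence q = 17 is a counterexample.

q = 17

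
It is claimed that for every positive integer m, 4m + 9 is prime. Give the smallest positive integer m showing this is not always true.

Check each positive integer m in order until 4m + 9 is not prime.
For m = 1, 2 the conclusion holds.
m = 3: 4m + 9 = 21 = 3 × 7, composite.
Thus m = 3 disproves the claim, and no smaller m works.

m = 3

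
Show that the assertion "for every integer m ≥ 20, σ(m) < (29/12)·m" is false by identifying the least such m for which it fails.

A counterexample is any integer m ≥ 20 such that the claim fails; we check each in order.
For m = 20, 21, 22, 23 the conclusion holds.
m = 24: σ(24) = 60; 60 ≥ 58.
So m = 24 is the smallest counterexample.

m = 24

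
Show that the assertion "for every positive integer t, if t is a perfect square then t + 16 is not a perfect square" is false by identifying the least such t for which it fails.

Check each positive integer t in order until t is a perfect square but t + 16 is a perfect square.
For t = 1, 4 the conclusion holds.
t = 9: 9 = 3² and 9 + 16 = 25 = 5².
So t = 9 is the smallest counterexample.

t = 9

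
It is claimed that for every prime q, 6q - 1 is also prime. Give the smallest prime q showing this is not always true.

A counterexample is any prime q such that 6q - 1 is not prime; we check each in order.
The first 4 eligible values, up to q = 7, all satisfy the conclusion.
q = 11: 6q - 1 = 65 = 5 × 13, not prime.

q = 11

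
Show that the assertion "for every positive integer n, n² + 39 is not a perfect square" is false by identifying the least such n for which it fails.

The first 4 eligible values, up to n = 4, all satisfy the conclusion.
n = 5: 5² + 39 = 64 = 8², a perfect square.

n = 5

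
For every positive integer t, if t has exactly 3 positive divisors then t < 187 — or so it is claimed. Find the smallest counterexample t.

We need the least positive integer t for which t has exactly 3 positive divisors but the claim fails.
The first 6 eligible values, up to t = 169, all satisfy the conclusion.
t = 289: τ(289) = 3; 289 ≥ 187.
Hence t = 289 is a counterexample.

t = 289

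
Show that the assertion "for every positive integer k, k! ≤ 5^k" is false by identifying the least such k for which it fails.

k = 12

We need the least positive integer k for which k! > 5^k.
The first 11 eligible values, up to k = 11, all satisfy the conclusion.
k = 12: k! = 479001600 and 5^k = 244140625, so 479001600 > 244140625.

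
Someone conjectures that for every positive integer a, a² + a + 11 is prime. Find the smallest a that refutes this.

Check each positive integer a in order until a² + a + 11 is not prime.
For a = 1, 2, 3, 4, 5, 6, 7, 8, 9 the conclusion holds.
a = 10: a² + a + 11 = 121 = 11 × 11, composite.
So a = 10 is the smallest counterexample.

a = 10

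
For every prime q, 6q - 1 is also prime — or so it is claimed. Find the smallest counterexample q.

Check each prime q in order until 6q - 1 is not prime.
The first 4 eligible values, up to q = 7, all satisfy the conclusion.
q = 11: 6q - 1 = 65 = 5 × 13, not prime.
Hence q = 11 is a counterexample.

q = 11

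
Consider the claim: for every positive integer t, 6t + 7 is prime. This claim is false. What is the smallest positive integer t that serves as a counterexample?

t = 3

Check each positive integer t in order until 6t + 7 is not prime.
t = 1: 6t + 7 = 13, prime.
t = 2: 6t + 7 = 19, prime.
t = 3: 6t + 7 = 25 = 5 × 5, composite.
Hence t = 3 is a counterexample.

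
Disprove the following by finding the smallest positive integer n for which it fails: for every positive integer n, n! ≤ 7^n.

n = 17

For n = 1, 2, 3, 4, …, 14, 15, 16 the conclusion holds.
n = 17: n! = 355687428096000 and 7^n = 232630513987207, so 355687428096000 > 232630513987207.
Thus n = 17 disproves the claim, and no smaller n works.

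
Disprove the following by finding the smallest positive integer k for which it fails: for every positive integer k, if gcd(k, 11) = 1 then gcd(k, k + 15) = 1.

k = 3

We need the least positive integer k for which gcd(k, 11) = 1 but gcd(k, k + 15) > 1.
For k = 1, 2 the conclusion holds.
k = 3: gcd(3, 18) = 3.
So k = 3 is the smallest counterexample.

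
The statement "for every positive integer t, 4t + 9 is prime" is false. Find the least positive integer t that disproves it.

For t = 1, 2 the conclusion holds.
t = 3: 4t + 9 = 21 = 3 × 7, composite.
Thus t = 3 disproves the claim, and no smaller t works.

t = 3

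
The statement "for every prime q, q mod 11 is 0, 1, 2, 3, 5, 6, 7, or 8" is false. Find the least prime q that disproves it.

For q = 2, 3, 5, 7, 11, 13, 17, 19, 23, 29 the conclusion holds.
q = 31: 31 mod 11 = 9 — not in {0, 1, 2, 3, 5, 6, 7, 8}.
Hence q = 31 is a counterexample.

q = 31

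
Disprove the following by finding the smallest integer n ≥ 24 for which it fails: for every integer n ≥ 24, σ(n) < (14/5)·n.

n = 60

A counterexample is any integer n ≥ 24 such that the claim fails; we check each in order.
For n = 24, 25, 26, 27, …, 57, 58, 59 the conclusion holds.
n = 60: σ(60) = 168; 168 ≥ 168.
Thus n = 60 disproves the claim, and no smaller n works.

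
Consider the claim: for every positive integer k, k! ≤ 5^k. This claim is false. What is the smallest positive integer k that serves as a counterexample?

We need the least positive integer k for which k! > 5^k.
For k = 1, 2, 3, 4, …, 9, 10, 11 the conclusion holds.
k = 12: k! = 479001600 and 5^k = 244140625, so 479001600 > 244140625.
Thus k = 12 disproves the claim, and no smaller k works.

k = 12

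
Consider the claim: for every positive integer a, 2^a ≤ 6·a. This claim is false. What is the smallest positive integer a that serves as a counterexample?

a = 5

The first 4 eligible values, up to a = 4, all satisfy the conclusion.
a = 5: 2^a = 32 and 6·a = 30, so 32 > 30.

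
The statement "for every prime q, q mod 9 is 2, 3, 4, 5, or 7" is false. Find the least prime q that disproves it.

Check each prime q in order until the claim fails.
The first 6 eligible values, up to q = 13, all satisfy the conclusion.
q = 17: 17 mod 9 = 8 — not in {2, 3, 4, 5, 7}.

q = 17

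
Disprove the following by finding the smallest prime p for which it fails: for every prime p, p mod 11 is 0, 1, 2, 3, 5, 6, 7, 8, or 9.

For p = 2, 3, 5, 7, …, 23, 29, 31 the conclusion holds.
p = 37: 37 mod 11 = 4 — not in {0, 1, 2, 3, 5, 6, 7, 8, 9}.
Hence p = 37 is a counterexample.

p = 37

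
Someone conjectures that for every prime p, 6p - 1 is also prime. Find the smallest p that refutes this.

A counterexample is any prime p such that 6p - 1 is not prime; we check each in order.
The first 4 eligible values, up to p = 7, all satisfy the conclusion.
p = 11: 6p - 1 = 65 = 5 × 13, not prime.
Thus p = 11 disproves the claim, and no smaller p works.

p = 11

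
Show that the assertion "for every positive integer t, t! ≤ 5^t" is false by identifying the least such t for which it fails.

A counterexample is any positive integer t such that t! > 5^t; we check each in order.
For t = 1, 2, 3, 4, …, 9, 10, 11 the conclusion holds.
t = 12: t! = 479001600 and 5^t = 244140625, so 479001600 > 244140625.

t = 12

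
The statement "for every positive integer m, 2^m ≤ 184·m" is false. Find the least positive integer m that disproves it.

m = 11

Check each positive integer m in order until 2^m > 184·m.
For m = 1, 2, 3, 4, 5, 6, 7, 8, 9, 10 the conclusion holds.
m = 11: 2^m = 2048 and 184·m = 2024, so 2048 > 2024.
Thus m = 11 disproves the claim, and no smaller m works.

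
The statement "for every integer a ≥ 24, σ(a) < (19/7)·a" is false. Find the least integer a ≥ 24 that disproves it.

a = 60

Check each integer a ≥ 24 in order until the claim fails.
The first 36 eligible values, up to a = 59, all satisfy the conclusion.
a = 60: σ(60) = 168; 168 ≥ 1140/7.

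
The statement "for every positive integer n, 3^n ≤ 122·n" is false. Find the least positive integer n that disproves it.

A counterexample is any positive integer n such that 3^n > 122·n; we check each in order.
n = 1: 3^n = 3 and 122·n = 122, so 3 ≤ 122.
n = 2: 3^n = 9 and 122·n = 244, so 9 ≤ 244.
n = 3: 3^n = 27 and 122·n = 366, so 27 ≤ 366.
n = 4: 3^n = 81 and 122·n = 488, so 81 ≤ 488.
n = 5: 3^n = 243 and 122·n = 610, so 243 ≤ 610.
n = 6: 3^n = 729 and 122·n = 732, so 729 ≤ 732.
n = 7: 3^n = 2187 and 122·n = 854, so 2187 > 854.
So n = 7 is the smallest counterexample.

n = 7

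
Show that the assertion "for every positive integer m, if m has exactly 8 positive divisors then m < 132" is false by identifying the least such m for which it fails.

m = 135

We need the least positive integer m for which m has exactly 8 positive divisors but the claim fails.
For m = 24, 30, 40, 42, …, 114, 128, 130 the conclusion holds.
m = 135: τ(135) = 8; 135 ≥ 132.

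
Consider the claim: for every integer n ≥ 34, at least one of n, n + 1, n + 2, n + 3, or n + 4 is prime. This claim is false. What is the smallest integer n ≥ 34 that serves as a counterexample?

n = 48

Check each integer n ≥ 34 in order until n, n + 1, n + 2, n + 3, n + 4 are all composite.
For n = 34, 35, 36, 37, …, 45, 46, 47 the conclusion holds.
n = 48: 48 = 2 × 24; 49 = 7 × 7; 50 = 2 × 25; 51 = 3 × 17; 52 = 2 × 26 — all composite.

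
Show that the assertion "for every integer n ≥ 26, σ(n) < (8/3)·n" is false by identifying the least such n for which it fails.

n = 60

We need the least integer n ≥ 26 for which the claim fails.
For n = 26, 27, 28, 29, …, 57, 58, 59 the conclusion holds.
n = 60: σ(60) = 168; 168 ≥ 160.
Hence n = 60 is a counterexample.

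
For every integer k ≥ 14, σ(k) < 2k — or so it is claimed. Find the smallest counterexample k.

We need the least integer k ≥ 14 for which the claim fails.
k = 14: σ(14) = 24; 24 < 28.
k = 15: σ(15) = 24; 24 < 30.
k = 16: σ(16) = 31; 31 < 32.
k = 17: σ(17) = 18; 18 < 34.
k = 18: σ(18) = 39; 39 ≥ 36.

k = 18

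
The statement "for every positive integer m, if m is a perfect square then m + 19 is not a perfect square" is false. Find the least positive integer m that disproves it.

m = 81

For m = 1, 4, 9, 16, 25, 36, 49, 64 the conclusion holds.
m = 81: 81 = 9² and 81 + 19 = 100 = 10².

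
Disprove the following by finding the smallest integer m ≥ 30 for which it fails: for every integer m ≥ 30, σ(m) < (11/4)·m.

m = 60

We need the least integer m ≥ 30 for which the claim fails.
The first 30 eligible values, up to m = 59, all satisfy the conclusion.
m = 60: σ(60) = 168; 168 ≥ 165.
So m = 60 is the smallest counterexample.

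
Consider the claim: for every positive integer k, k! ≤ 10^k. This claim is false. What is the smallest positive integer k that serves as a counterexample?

We need the least positive integer k for which k! > 10^k.
For k = 1, 2, 3, 4, …, 22, 23, 24 the conclusion holds.
k = 25: k! = 15511210043330985984000000 and 10^k = 10000000000000000000000000, so 15511210043330985984000000 > 10000000000000000000000000.
Hence k = 25 is a counterexample.

k = 25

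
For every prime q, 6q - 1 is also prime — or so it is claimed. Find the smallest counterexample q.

q = 11

A counterexample is any prime q such that 6q - 1 is not prime; we check each in order.
q = 2: 6q - 1 = 11, prime.
q = 3: 6q - 1 = 17, prime.
q = 5: 6q - 1 = 29, prime.
q = 7: 6q - 1 = 41, prime.
q = 11: 6q - 1 = 65 = 5 × 13, not prime.
So q = 11 is the smallest counterexample.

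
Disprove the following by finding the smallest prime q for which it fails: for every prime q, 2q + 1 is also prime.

A counterexample is any prime q such that 2q + 1 is not prime; we check each in order.
q = 2: 2q + 1 = 5, prime.
q = 3: 2q + 1 = 7, prime.
q = 5: 2q + 1 = 11, prime.
q = 7: 2q + 1 = 15 = 3 × 5, not prime.
Thus q = 7 disproves the claim, and no smaller q works.

q = 7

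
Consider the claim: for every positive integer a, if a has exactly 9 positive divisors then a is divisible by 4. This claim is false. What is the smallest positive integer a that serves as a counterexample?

We need the least positive integer a for which a has exactly 9 positive divisors but a is not divisible by 4.
a = 36: τ(36) = 9; 36 mod 4 = 0.
a = 100: τ(100) = 9; 100 mod 4 = 0.
a = 196: τ(196) = 9; 196 mod 4 = 0.
a = 225: τ(225) = 9; 225 mod 4 = 1.
Hence a = 225 is a counterexample.

a = 225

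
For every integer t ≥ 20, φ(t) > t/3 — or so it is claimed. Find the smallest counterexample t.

Check each integer t ≥ 20 in order until the claim fails.
t = 20: φ(20) = 8 and 20/3 = 20/3, so φ(20) > 20/3.
t = 21: φ(21) = 12 and 21/3 = 7, so φ(21) > 21/3.
t = 22: φ(22) = 10 and 22/3 = 22/3, so φ(22) > 22/3.
t = 23: φ(23) = 22 and 23/3 = 23/3, so φ(23) > 23/3.
t = 24: φ(24) = 8 and 24/3 = 8, so φ(24) ≤ 24/3.
Thus t = 24 disproves the claim, and no smaller t works.

t = 24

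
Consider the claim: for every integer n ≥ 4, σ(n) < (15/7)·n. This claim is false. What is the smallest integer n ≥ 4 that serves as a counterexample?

We need the least integer n ≥ 4 for which the claim fails.
n = 4: σ(4) = 7; 7 < 60/7.
n = 5: σ(5) = 6; 6 < 75/7.
n = 6: σ(6) = 12; 12 < 90/7.
n = 7: σ(7) = 8; 8 < 15.
n = 8: σ(8) = 15; 15 < 120/7.
n = 9: σ(9) = 13; 13 < 135/7.
n = 10: σ(10) = 18; 18 < 150/7.
n = 11: σ(11) = 12; 12 < 165/7.
n = 12: σ(12) = 28; 28 ≥ 180/7.

n = 12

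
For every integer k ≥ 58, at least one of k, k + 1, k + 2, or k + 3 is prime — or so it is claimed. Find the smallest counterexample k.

Check each integer k ≥ 58 in order until k, k + 1, k + 2, k + 3 are all composite.
For k = 58, 59, 60, 61 the conclusion holds.
k = 62: 62 = 2 × 31; 63 = 3 × 21; 64 = 2 × 32; 65 = 5 × 13 — all composite.

k = 62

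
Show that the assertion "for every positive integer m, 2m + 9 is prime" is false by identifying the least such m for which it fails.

We need the least positive integer m for which 2m + 9 is not prime.
For m = 1, 2 the conclusion holds.
m = 3: 2m + 9 = 15 = 3 × 5, composite.
Thus m = 3 disproves the claim, and no smaller m works.

m = 3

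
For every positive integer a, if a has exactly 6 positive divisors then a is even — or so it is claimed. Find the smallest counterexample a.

a = 45

The first 6 eligible values, up to a = 44, all satisfy the conclusion.
a = 45: divisors of 45: 1, 3, 5, 9, 15, 45; 45 is odd.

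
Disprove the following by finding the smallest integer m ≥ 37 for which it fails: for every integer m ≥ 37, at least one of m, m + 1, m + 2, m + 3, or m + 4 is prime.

m = 48

Check each integer m ≥ 37 in order until m, m + 1, m + 2, m + 3, m + 4 are all composite.
For m = 37, 38, 39, 40, …, 45, 46, 47 the conclusion holds.
m = 48: 48 = 2 × 24; 49 = 7 × 7; 50 = 2 × 25; 51 = 3 × 17; 52 = 2 × 26 — all composite.
So m = 48 is the smallest counterexample.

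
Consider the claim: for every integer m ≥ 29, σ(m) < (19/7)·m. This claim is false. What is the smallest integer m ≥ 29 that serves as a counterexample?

A counterexample is any integer m ≥ 29 such that the claim fails; we check each in order.
For m = 29, 30, 31, 32, …, 57, 58, 59 the conclusion holds.
m = 60: σ(60) = 168; 168 ≥ 1140/7.
Hence m = 60 is a counterexample.

m = 60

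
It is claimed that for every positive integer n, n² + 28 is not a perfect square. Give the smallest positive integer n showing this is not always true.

n = 6

n = 1: 1² + 28 = 29, not a perfect square.
n = 2: 2² + 28 = 32, not a perfect square.
n = 3: 3² + 28 = 37, not a perfect square.
n = 4: 4² + 28 = 44, not a perfect square.
n = 5: 5² + 28 = 53, not a perfect square.
n = 6: 6² + 28 = 64 = 8², a perfect square.
So n = 6 is the smallest counterexample.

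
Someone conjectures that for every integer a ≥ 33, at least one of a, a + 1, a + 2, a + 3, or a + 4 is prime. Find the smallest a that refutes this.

a = 48

We need the least integer a ≥ 33 for which a, a + 1, a + 2, a + 3, a + 4 are all composite.
For a = 33, 34, 35, 36, …, 45, 46, 47 the conclusion holds.
a = 48: 48 = 2 × 24; 49 = 7 × 7; 50 = 2 × 25; 51 = 3 × 17; 52 = 2 × 26 — all composite.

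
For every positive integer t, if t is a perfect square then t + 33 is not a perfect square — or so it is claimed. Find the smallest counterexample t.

t = 1: 1 + 33 = 34, not a perfect square.
t = 4: 4 + 33 = 37, not a perfect square.
t = 9: 9 + 33 = 42, not a perfect square.
t = 16: 16 = 4² and 16 + 33 = 49 = 7².
Hence t = 16 is a counterexample.

t = 16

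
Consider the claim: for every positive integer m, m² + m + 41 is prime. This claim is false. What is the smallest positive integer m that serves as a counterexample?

m = 40

Check each positive integer m in order until m² + m + 41 is not prime.
The first 39 eligible values, up to m = 39, all satisfy the conclusion.
m = 40: m² + m + 41 = 1681 = 41 × 41, composite.
Thus m = 40 disproves the claim, and no smaller m works.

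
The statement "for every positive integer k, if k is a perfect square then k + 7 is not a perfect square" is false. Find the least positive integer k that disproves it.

For k = 1, 4 the conclusion holds.
k = 9: 9 = 3² and 9 + 7 = 16 = 4².
Hence k = 9 is a counterexample.

k = 9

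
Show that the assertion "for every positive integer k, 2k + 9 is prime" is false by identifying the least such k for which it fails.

k = 3

For k = 1, 2 the conclusion holds.
k = 3: 2k + 9 = 15 = 3 × 5, composite.
Hence k = 3 is a counterexample.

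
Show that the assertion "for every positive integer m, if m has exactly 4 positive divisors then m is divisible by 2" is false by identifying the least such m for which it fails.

m = 15

Check each positive integer m in order until m has exactly 4 positive divisors but m is not divisible by 2.
The first 4 eligible values, up to m = 14, all satisfy the conclusion.
m = 15: τ(15) = 4; 15 mod 2 = 1.
Hence m = 15 is a counterexample.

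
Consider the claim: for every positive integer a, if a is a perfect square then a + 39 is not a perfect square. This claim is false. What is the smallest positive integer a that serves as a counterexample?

a = 25

We need the least positive integer a for which a is a perfect square but a + 39 is a perfect square.
a = 1: 1 + 39 = 40, not a perfect square.
a = 4: 4 + 39 = 43, not a perfect square.
a = 9: 9 + 39 = 48, not a perfect square.
a = 16: 16 + 39 = 55, not a perfect square.
a = 25: 25 = 5² and 25 + 39 = 64 = 8².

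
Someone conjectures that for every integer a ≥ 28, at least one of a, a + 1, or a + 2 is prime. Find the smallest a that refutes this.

a = 32

A counterexample is any integer a ≥ 28 such that a, a + 1, a + 2 are all composite; we check each in order.
a = 28: 29 is prime.
a = 29: 29 is prime.
a = 30: 31 is prime.
a = 31: 31 is prime.
a = 32: 32 = 2 × 16; 33 = 3 × 11; 34 = 2 × 17 — all composite.
Hence a = 32 is a counterexample.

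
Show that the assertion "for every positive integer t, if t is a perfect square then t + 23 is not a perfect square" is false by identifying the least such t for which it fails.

t = 121

The first 10 eligible values, up to t = 100, all satisfy the conclusion.
t = 121: 121 = 11² and 121 + 23 = 144 = 12².
Thus t = 121 disproves the claim, and no smaller t works.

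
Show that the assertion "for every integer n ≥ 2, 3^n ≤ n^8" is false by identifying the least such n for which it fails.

n = 23

A counterexample is any integer n ≥ 2 such that 3^n > n^8; we check each in order.
For n = 2, 3, 4, 5, …, 20, 21, 22 the conclusion holds.
n = 23: 3^n = 94143178827 and n^8 = 78310985281, so 94143178827 > 78310985281.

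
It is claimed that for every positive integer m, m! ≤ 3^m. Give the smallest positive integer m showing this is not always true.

We need the least positive integer m for which m! > 3^m.
m = 1: m! = 1 and 3^m = 3, so 1 ≤ 3.
m = 2: m! = 2 and 3^m = 9, so 2 ≤ 9.
m = 3: m! = 6 and 3^m = 27, so 6 ≤ 27.
m = 4: m! = 24 and 3^m = 81, so 24 ≤ 81.
m = 5: m! = 120 and 3^m = 243, so 120 ≤ 243.
m = 6: m! = 720 and 3^m = 729, so 720 ≤ 729.
m = 7: m! = 5040 and 3^m = 2187, so 5040 > 2187.

m = 7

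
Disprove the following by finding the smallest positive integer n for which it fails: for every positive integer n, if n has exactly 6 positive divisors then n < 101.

n = 116

We need the least positive integer n for which n has exactly 6 positive divisors but the claim fails.
For n = 12, 18, 20, 28, …, 92, 98, 99 the conclusion holds.
n = 116: τ(116) = 6; 116 ≥ 101.
Hence n = 116 is a counterexample.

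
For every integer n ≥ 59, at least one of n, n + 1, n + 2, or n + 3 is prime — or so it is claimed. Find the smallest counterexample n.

n = 62

n = 59: 59 is prime.
n = 60: 61 is prime.
n = 61: 61 is prime.
n = 62: 62 = 2 × 31; 63 = 3 × 21; 64 = 2 × 32; 65 = 5 × 13 — all composite.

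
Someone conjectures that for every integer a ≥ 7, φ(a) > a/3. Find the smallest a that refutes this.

a = 12

For a = 7, 8, 9, 10, 11 the conclusion holds.
a = 12: φ(12) = 4 and 12/3 = 4, so φ(12) ≤ 12/3.
So a = 12 is the smallest counterexample.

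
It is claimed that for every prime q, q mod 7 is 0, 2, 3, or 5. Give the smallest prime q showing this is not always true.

We need the least prime q for which the claim fails.
q = 2: 2 mod 7 = 2.
q = 3: 3 mod 7 = 3.
q = 5: 5 mod 7 = 5.
q = 7: 7 mod 7 = 0.
q = 11: 11 mod 7 = 4 — not in {0, 2, 3, 5}.
Hence q = 11 is a counterexample.

q = 11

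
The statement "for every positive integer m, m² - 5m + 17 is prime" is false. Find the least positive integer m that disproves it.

m = 13

For m = 1, 2, 3, 4, …, 10, 11, 12 the conclusion holds.
m = 13: m² - 5m + 17 = 121 = 11 × 11, composite.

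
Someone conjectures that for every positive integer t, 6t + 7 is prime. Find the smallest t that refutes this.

Check each positive integer t in order until 6t + 7 is not prime.
t = 1: 6t + 7 = 13, prime.
t = 2: 6t + 7 = 19, prime.
t = 3: 6t + 7 = 25 = 5 × 5, composite.

t = 3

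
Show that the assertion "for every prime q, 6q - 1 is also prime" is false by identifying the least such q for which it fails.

q = 11

Check each prime q in order until 6q - 1 is not prime.
q = 2: 6q - 1 = 11, prime.
q = 3: 6q - 1 = 17, prime.
q = 5: 6q - 1 = 29, prime.
q = 7: 6q - 1 = 41, prime.
q = 11: 6q - 1 = 65 = 5 × 13, not prime.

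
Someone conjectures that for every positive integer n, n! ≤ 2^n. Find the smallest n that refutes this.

Check each positive integer n in order until n! > 2^n.
n = 1: n! = 1 and 2^n = 2, so 1 ≤ 2.
n = 2: n! = 2 and 2^n = 4, so 2 ≤ 4.
n = 3: n! = 6 and 2^n = 8, so 6 ≤ 8.
n = 4: n! = 24 and 2^n = 16, so 24 > 16.

n = 4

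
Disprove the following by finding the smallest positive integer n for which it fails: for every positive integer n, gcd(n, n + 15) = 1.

n = 3

Check each positive integer n in order until gcd(n, n + 15) > 1.
n = 1: gcd(1, 16) = 1.
n = 2: gcd(2, 17) = 1.
n = 3: gcd(3, 18) = 3.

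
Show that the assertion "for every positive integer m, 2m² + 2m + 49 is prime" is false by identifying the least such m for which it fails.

m = 6

We need the least positive integer m for which 2m² + 2m + 49 is not prime.
The first 5 eligible values, up to m = 5, all satisfy the conclusion.
m = 6: 2m² + 2m + 49 = 133 = 7 × 19, composite.
Thus m = 6 disproves the claim, and no smaller m works.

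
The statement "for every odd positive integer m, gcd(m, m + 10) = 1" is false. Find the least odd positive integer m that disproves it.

A counterexample is any odd positive integer m such that gcd(m, m + 10) > 1; we check each in order.
For m = 1, 3 the conclusion holds.
m = 5: gcd(5, 15) = 5.

m = 5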